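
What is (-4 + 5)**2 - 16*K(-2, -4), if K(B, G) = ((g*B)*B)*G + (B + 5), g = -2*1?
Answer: -559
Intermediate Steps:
g = -2
K(B, G) = 5 + B - 2*G*B**2 (K(B, G) = ((-2*B)*B)*G + (B + 5) = (-2*B**2)*G + (5 + B) = -2*G*B**2 + (5 + B) = 5 + B - 2*G*B**2)
(-4 + 5)**2 - 16*K(-2, -4) = (-4 + 5)**2 - 16*(5 - 2 - 2*(-4)*(-2)**2) = 1**2 - 16*(5 - 2 - 2*(-4)*4) = 1 - 16*(5 - 2 + 32) = 1 - 16*35 = 1 - 560 = -559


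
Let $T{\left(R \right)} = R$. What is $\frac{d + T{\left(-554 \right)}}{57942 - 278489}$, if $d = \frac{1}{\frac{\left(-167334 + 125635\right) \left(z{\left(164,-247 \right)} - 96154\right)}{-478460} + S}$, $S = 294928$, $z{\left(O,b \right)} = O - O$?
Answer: $\frac{37977177650588}{15118687097591499} \approx 0.0025119$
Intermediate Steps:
$z{\left(O,b \right)} = 0$
$d = \frac{239230}{68550862617}$ ($d = \frac{1}{\frac{\left(-167334 + 125635\right) \left(0 - 96154\right)}{-478460} + 294928} = \frac{1}{\left(-41699\right) \left(-96154\right) \left(- \frac{1}{478460}\right) + 294928} = \frac{1}{4009525646 \left(- \frac{1}{478460}\right) + 294928} = \frac{1}{- \frac{2004762823}{239230} + 294928} = \frac{1}{\frac{68550862617}{239230}} = \frac{239230}{68550862617} \approx 3.4898 \cdot 10^{-6}$)
$\frac{d + T{\left(-554 \right)}}{57942 - 278489} = \frac{\frac{239230}{68550862617} - 554}{57942 - 278489} = - \frac{37977177650588}{68550862617 \left(-220547\right)} = \left(- \frac{37977177650588}{68550862617}\right) \left(- \frac{1}{220547}\right) = \frac{37977177650588}{15118687097591499}$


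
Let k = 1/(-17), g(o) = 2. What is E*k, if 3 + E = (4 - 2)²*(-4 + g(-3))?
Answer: 11/17 ≈ 0.64706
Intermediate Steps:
E = -11 (E = -3 + (4 - 2)²*(-4 + 2) = -3 + 2²*(-2) = -3 + 4*(-2) = -3 - 8 = -11)
k = -1/17 ≈ -0.058824
E*k = -11*(-1/17) = 11/17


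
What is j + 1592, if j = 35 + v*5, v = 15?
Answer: 1702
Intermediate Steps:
j = 110 (j = 35 + 15*5 = 35 + 75 = 110)
j + 1592 = 110 + 1592 = 1702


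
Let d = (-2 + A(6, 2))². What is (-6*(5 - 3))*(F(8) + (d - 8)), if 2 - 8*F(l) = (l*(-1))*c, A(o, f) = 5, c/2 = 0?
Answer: -15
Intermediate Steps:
c = 0 (c = 2*0 = 0)
F(l) = ¼ (F(l) = ¼ - l*(-1)*0/8 = ¼ - (-l)*0/8 = ¼ - ⅛*0 = ¼ + 0 = ¼)
d = 9 (d = (-2 + 5)² = 3² = 9)
(-6*(5 - 3))*(F(8) + (d - 8)) = (-6*(5 - 3))*(¼ + (9 - 8)) = (-6*2)*(¼ + 1) = -12*5/4 = -15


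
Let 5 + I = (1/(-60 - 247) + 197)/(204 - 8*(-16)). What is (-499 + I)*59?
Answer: -1513621931/50962 ≈ -29701.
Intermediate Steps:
I = -224571/50962 (I = -5 + (1/(-60 - 247) + 197)/(204 - 8*(-16)) = -5 + (1/(-307) + 197)/(204 + 128) = -5 + (-1/307 + 197)/332 = -5 + (60478/307)*(1/332) = -5 + 30239/50962 = -224571/50962 ≈ -4.4066)
(-499 + I)*59 = (-499 - 224571/50962)*59 = -25654609/50962*59 = -1513621931/50962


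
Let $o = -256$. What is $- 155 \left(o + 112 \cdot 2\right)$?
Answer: $4960$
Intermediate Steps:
$- 155 \left(o + 112 \cdot 2\right) = - 155 \left(-256 + 112 \cdot 2\right) = - 155 \left(-256 + 224\right) = \left(-155\right) \left(-32\right) = 4960$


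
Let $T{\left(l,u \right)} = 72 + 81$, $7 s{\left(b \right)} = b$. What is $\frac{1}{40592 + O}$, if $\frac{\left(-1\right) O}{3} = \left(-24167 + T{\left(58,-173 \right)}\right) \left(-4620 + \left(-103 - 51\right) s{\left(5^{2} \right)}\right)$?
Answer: $- \frac{1}{372416548} \approx -2.6852 \cdot 10^{-9}$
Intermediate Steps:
$s{\left(b \right)} = \frac{b}{7}$
$T{\left(l,u \right)} = 153$
$O = -372457140$ ($O = - 3 \left(-24167 + 153\right) \left(-4620 + \left(-103 - 51\right) \frac{5^{2}}{7}\right) = - 3 \left(- 24014 \left(-4620 - 154 \cdot \frac{1}{7} \cdot 25\right)\right) = - 3 \left(- 24014 \left(-4620 - 550\right)\right) = - 3 \left(\left(-24014\right) \left(-5170\right)\right) = \left(-3\right) 124152380 = -372457140$)
$\frac{1}{40592 + O} = \frac{1}{40592 - 372457140} = \frac{1}{-372416548} = - \frac{1}{372416548}$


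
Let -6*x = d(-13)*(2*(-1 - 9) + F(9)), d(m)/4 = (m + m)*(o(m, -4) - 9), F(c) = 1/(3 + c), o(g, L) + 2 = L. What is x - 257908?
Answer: -758189/3 ≈ -2.5273e+5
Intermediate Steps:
o(g, L) = -2 + L
d(m) = -120*m (d(m) = 4*((m + m)*((-2 - 4) - 9)) = 4*((2*m)*(-6 - 9)) = 4*((2*m)*(-15)) = 4*(-30*m) = -120*m)
x = 15535/3 (x = -(-120*(-13))*(2*(-1 - 9) + 1/(3 + 9))/6 = -260*(2*(-10) + 1/12) = -260*(-20 + 1/12) = -260*(-239)/12 = -⅙*(-31070) = 15535/3 ≈ 5178.3)
x - 257908 = 15535/3 - 257908 = -758189/3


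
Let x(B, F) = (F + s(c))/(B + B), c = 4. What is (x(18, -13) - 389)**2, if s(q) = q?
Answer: 2424249/16 ≈ 1.5152e+5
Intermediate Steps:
x(B, F) = (4 + F)/(2*B) (x(B, F) = (F + 4)/(B + B) = (4 + F)/((2*B)) = (4 + F)*(1/(2*B)) = (4 + F)/(2*B))
(x(18, -13) - 389)**2 = ((1/2)*(4 - 13)/18 - 389)**2 = ((1/2)*(1/18)*(-9) - 389)**2 = (-1/4 - 389)**2 = (-1557/4)**2 = 2424249/16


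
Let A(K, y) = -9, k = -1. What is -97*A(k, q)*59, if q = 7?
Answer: 51507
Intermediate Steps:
-97*A(k, q)*59 = -97*(-9)*59 = 873*59 = 51507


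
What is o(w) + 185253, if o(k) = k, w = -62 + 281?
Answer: 185472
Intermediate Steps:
w = 219
o(w) + 185253 = 219 + 185253 = 185472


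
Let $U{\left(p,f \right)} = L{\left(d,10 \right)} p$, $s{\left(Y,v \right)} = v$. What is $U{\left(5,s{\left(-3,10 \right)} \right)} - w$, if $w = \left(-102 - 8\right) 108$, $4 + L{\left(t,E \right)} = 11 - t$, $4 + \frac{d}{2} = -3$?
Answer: $11985$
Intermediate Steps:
$d = -14$ ($d = -8 + 2 \left(-3\right) = -8 - 6 = -14$)
$L{\left(t,E \right)} = 7 - t$ ($L{\left(t,E \right)} = -4 - \left(-11 + t\right) = 7 - t$)
$U{\left(p,f \right)} = 21 p$ ($U{\left(p,f \right)} = \left(7 - -14\right) p = \left(7 + 14\right) p = 21 p$)
$w = -11880$ ($w = \left(-110\right) 108 = -11880$)
$U{\left(5,s{\left(-3,10 \right)} \right)} - w = 21 \cdot 5 - -11880 = 105 + 11880 = 11985$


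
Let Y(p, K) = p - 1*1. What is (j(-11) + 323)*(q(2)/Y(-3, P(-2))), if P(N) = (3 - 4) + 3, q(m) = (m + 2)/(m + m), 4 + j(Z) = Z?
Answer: -77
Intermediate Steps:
j(Z) = -4 + Z
q(m) = (2 + m)/(2*m) (q(m) = (2 + m)/((2*m)) = (2 + m)*(1/(2*m)) = (2 + m)/(2*m))
P(N) = 2 (P(N) = -1 + 3 = 2)
Y(p, K) = -1 + p (Y(p, K) = p - 1 = -1 + p)
(j(-11) + 323)*(q(2)/Y(-3, P(-2))) = ((-4 - 11) + 323)*(((½)*(2 + 2)/2)/(-1 - 3)) = (-15 + 323)*(((½)*(½)*4)/(-4)) = 308*(1*(-¼)) = 308*(-¼) = -77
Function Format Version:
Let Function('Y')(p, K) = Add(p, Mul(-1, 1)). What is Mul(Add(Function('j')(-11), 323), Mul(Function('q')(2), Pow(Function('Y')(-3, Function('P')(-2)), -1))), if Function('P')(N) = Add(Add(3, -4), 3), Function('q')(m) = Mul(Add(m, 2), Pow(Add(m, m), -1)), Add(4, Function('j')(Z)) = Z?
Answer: -77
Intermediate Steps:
Function('j')(Z) = Add(-4, Z)
Function('q')(m) = Mul(Rational(1, 2), Pow(m, -1), Add(2, m)) (Function('q')(m) = Mul(Add(2, m), Pow(Mul(2, m), -1)) = Mul(Add(2, m), Mul(Rational(1, 2), Pow(m, -1))) = Mul(Rational(1, 2), Pow(m, -1), Add(2, m)))
Function('P')(N) = 2 (Function('P')(N) = Add(-1, 3) = 2)
Function('Y')(p, K) = Add(-1, p) (Function('Y')(p, K) = Add(p, -1) = Add(-1, p))
Mul(Add(Function('j')(-11), 323), Mul(Function('q')(2), Pow(Function('Y')(-3, Function('P')(-2)), -1))) = Mul(Add(Add(-4, -11), 323), Mul(Mul(Rational(1, 2), Pow(2, -1), Add(2, 2)), Pow(Add(-1, -3), -1))) = Mul(Add(-15, 323), Mul(Mul(Rational(1, 2), Rational(1, 2), 4), Pow(-4, -1))) = Mul(308, Mul(1, Rational(-1, 4))) = Mul(308, Rational(-1, 4)) = -77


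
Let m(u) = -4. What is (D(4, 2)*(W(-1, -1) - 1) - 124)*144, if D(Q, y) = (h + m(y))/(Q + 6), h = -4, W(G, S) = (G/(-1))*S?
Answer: -88128/5 ≈ -17626.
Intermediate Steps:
W(G, S) = -G*S (W(G, S) = (G*(-1))*S = (-G)*S = -G*S)
D(Q, y) = -8/(6 + Q) (D(Q, y) = (-4 - 4)/(Q + 6) = -8/(6 + Q))
(D(4, 2)*(W(-1, -1) - 1) - 124)*144 = ((-8/(6 + 4))*(-1*(-1)*(-1) - 1) - 124)*144 = ((-8/10)*(-1 - 1) - 124)*144 = (-8*1/10*(-2) - 124)*144 = (-4/5*(-2) - 124)*144 = (8/5 - 124)*144 = -612/5*144 = -88128/5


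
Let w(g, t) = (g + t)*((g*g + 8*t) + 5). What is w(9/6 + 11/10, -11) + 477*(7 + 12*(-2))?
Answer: -933573/125 ≈ -7468.6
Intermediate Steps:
w(g, t) = (g + t)*(5 + g² + 8*t) (w(g, t) = (g + t)*((g² + 8*t) + 5) = (g + t)*(5 + g² + 8*t))
w(9/6 + 11/10, -11) + 477*(7 + 12*(-2)) = ((9/6 + 11/10)³ + 5*(9/6 + 11/10) + 5*(-11) + 8*(-11)² - 11*(9/6 + 11/10)² + 8*(9/6 + 11/10)*(-11)) + 477*(7 + 12*(-2)) = ((9*(⅙) + 11*(⅒))³ + 5*(9*(⅙) + 11*(⅒)) - 55 + 8*121 - 11*(9*(⅙) + 11*(⅒))² + 8*(9*(⅙) + 11*(⅒))*(-11)) + 477*(7 - 24) = ((3/2 + 11/10)³ + 5*(3/2 + 11/10) - 55 + 968 - 11*(3/2 + 11/10)² + 8*(3/2 + 11/10)*(-11)) + 477*(-17) = ((13/5)³ + 5*(13/5) - 55 + 968 - 11*(13/5)² + 8*(13/5)*(-11)) - 8109 = (2197/125 + 13 - 55 + 968 - 11*169/25 - 1144/5) - 8109 = (2197/125 + 13 - 55 + 968 - 1859/25 - 1144/5) - 8109 = 80052/125 - 8109 = -933573/125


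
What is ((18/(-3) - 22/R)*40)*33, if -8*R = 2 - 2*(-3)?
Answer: 21120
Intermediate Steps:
R = -1 (R = -(2 - 2*(-3))/8 = -(2 + 6)/8 = -1/8*8 = -1)
((18/(-3) - 22/R)*40)*33 = ((18/(-3) - 22/(-1))*40)*33 = ((18*(-1/3) - 22*(-1))*40)*33 = ((-6 + 22)*40)*33 = (16*40)*33 = 640*33 = 21120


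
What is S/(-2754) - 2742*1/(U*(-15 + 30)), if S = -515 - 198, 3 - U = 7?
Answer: 316427/6885 ≈ 45.959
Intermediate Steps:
U = -4 (U = 3 - 1*7 = 3 - 7 = -4)
S = -713
S/(-2754) - 2742*1/(U*(-15 + 30)) = -713/(-2754) - 2742*(-1/(4*(-15 + 30))) = -713*(-1/2754) - 2742/(15*(-4)) = 713/2754 - 2742/(-60) = 713/2754 - 2742*(-1/60) = 713/2754 + 457/10 = 316427/6885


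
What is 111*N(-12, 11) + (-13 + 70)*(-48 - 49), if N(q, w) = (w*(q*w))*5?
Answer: -811389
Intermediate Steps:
N(q, w) = 5*q*w² (N(q, w) = (q*w²)*5 = 5*q*w²)
111*N(-12, 11) + (-13 + 70)*(-48 - 49) = 111*(5*(-12)*11²) + (-13 + 70)*(-48 - 49) = 111*(5*(-12)*121) + 57*(-97) = 111*(-7260) - 5529 = -805860 - 5529 = -811389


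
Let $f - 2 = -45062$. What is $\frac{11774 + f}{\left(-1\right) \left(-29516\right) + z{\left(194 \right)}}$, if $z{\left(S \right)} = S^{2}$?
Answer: $- \frac{16643}{33576} \approx -0.49568$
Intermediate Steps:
$f = -45060$ ($f = 2 - 45062 = -45060$)
$\frac{11774 + f}{\left(-1\right) \left(-29516\right) + z{\left(194 \right)}} = \frac{11774 - 45060}{\left(-1\right) \left(-29516\right) + 194^{2}} = - \frac{33286}{29516 + 37636} = - \frac{33286}{67152} = \left(-33286\right) \frac{1}{67152} = - \frac{16643}{33576}$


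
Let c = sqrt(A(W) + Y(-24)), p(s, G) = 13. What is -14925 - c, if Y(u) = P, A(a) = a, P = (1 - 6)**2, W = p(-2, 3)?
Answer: -14925 - sqrt(38) ≈ -14931.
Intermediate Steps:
W = 13
P = 25 (P = (-5)**2 = 25)
Y(u) = 25
c = sqrt(38) (c = sqrt(13 + 25) = sqrt(38) ≈ 6.1644)
-14925 - c = -14925 - sqrt(38)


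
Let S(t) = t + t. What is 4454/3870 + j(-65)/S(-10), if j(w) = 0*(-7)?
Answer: 2227/1935 ≈ 1.1509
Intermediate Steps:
S(t) = 2*t
j(w) = 0
4454/3870 + j(-65)/S(-10) = 4454/3870 + 0/((2*(-10))) = 4454*(1/3870) + 0/(-20) = 2227/1935 + 0*(-1/20) = 2227/1935 + 0 = 2227/1935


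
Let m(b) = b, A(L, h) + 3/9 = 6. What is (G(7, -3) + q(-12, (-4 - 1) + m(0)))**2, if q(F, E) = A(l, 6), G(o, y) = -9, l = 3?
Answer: 100/9 ≈ 11.111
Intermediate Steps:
A(L, h) = 17/3 (A(L, h) = -1/3 + 6 = 17/3)
q(F, E) = 17/3
(G(7, -3) + q(-12, (-4 - 1) + m(0)))**2 = (-9 + 17/3)**2 = (-10/3)**2 = 100/9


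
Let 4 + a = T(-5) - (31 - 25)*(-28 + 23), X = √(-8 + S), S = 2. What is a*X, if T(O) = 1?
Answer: 27*I*√6 ≈ 66.136*I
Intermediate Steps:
X = I*√6 (X = √(-8 + 2) = √(-6) = I*√6 ≈ 2.4495*I)
a = 27 (a = -4 + (1 - (31 - 25)*(-28 + 23)) = -4 + (1 - 6*(-5)) = -4 + (1 - 1*(-30)) = -4 + (1 + 30) = -4 + 31 = 27)
a*X = 27*(I*√6) = 27*I*√6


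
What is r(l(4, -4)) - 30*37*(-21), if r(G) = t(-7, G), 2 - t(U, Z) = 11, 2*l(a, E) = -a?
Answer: 23301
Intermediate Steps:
l(a, E) = -a/2 (l(a, E) = (-a)/2 = -a/2)
t(U, Z) = -9 (t(U, Z) = 2 - 1*11 = 2 - 11 = -9)
r(G) = -9
r(l(4, -4)) - 30*37*(-21) = -9 - 30*37*(-21) = -9 - 1110*(-21) = -9 - 1*(-23310) = -9 + 23310 = 23301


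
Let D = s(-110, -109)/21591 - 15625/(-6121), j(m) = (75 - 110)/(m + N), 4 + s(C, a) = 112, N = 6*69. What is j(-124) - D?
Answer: -2281143919/851688182 ≈ -2.6784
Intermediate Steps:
N = 414
s(C, a) = 108 (s(C, a) = -4 + 112 = 108)
j(m) = -35/(414 + m) (j(m) = (75 - 110)/(m + 414) = -35/(414 + m))
D = 37557827/14684279 (D = 108/21591 - 15625/(-6121) = 108*(1/21591) - 15625*(-1/6121) = 12/2399 + 15625/6121 = 37557827/14684279 ≈ 2.5577)
j(-124) - D = -35/(414 - 124) - 1*37557827/14684279 = -35/290 - 37557827/14684279 = -35*1/290 - 37557827/14684279 = -7/58 - 37557827/14684279 = -2281143919/851688182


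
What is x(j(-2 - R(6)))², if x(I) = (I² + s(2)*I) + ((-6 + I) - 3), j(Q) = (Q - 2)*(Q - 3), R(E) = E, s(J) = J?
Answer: 154281241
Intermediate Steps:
j(Q) = (-3 + Q)*(-2 + Q) (j(Q) = (-2 + Q)*(-3 + Q) = (-3 + Q)*(-2 + Q))
x(I) = -9 + I² + 3*I (x(I) = (I² + 2*I) + ((-6 + I) - 3) = (I² + 2*I) + (-9 + I) = -9 + I² + 3*I)
x(j(-2 - R(6)))² = (-9 + (6 + (-2 - 1*6)² - 5*(-2 - 1*6))² + 3*(6 + (-2 - 1*6)² - 5*(-2 - 1*6)))² = (-9 + (6 + (-2 - 6)² - 5*(-2 - 6))² + 3*(6 + (-2 - 6)² - 5*(-2 - 6)))² = (-9 + (6 + (-8)² - 5*(-8))² + 3*(6 + (-8)² - 5*(-8)))² = (-9 + (6 + 64 + 40)² + 3*(6 + 64 + 40))² = (-9 + 110² + 3*110)² = (-9 + 12100 + 330)² = 12421² = 154281241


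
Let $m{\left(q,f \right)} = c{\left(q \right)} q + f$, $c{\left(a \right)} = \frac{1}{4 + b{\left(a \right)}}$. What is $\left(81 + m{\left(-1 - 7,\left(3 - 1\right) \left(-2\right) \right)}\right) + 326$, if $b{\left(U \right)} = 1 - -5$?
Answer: $\frac{2011}{5} \approx 402.2$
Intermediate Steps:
$b{\left(U \right)} = 6$ ($b{\left(U \right)} = 1 + 5 = 6$)
$c{\left(a \right)} = \frac{1}{10}$ ($c{\left(a \right)} = \frac{1}{4 + 6} = \frac{1}{10}$)
$m{\left(q,f \right)} = f + \frac{q}{10}$ ($m{\left(q,f \right)} = \frac{q}{10} + f = f + \frac{q}{10}$)
$\left(81 + m{\left(-1 - 7,\left(3 - 1\right) \left(-2\right) \right)}\right) + 326 = \left(81 + \left(\left(3 - 1\right) \left(-2\right) + \frac{-1 - 7}{10}\right)\right) + 326 = \left(81 + \left(2 \left(-2\right) + \frac{1}{10} \left(-8\right)\right)\right) + 326 = \left(81 - \frac{24}{5}\right) + 326 = \frac{381}{5} + 326 = \frac{2011}{5}$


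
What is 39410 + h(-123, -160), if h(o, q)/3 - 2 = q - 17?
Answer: 38885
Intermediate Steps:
h(o, q) = -45 + 3*q (h(o, q) = 6 + 3*(q - 17) = 6 + 3*(-17 + q) = 6 + (-51 + 3*q) = -45 + 3*q)
39410 + h(-123, -160) = 39410 + (-45 + 3*(-160)) = 39410 + (-45 - 480) = 39410 - 525 = 38885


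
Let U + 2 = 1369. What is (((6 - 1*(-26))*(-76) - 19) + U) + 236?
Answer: -848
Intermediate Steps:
U = 1367 (U = -2 + 1369 = 1367)
(((6 - 1*(-26))*(-76) - 19) + U) + 236 = (((6 - 1*(-26))*(-76) - 19) + 1367) + 236 = (((6 + 26)*(-76) - 19) + 1367) + 236 = ((32*(-76) - 19) + 1367) + 236 = ((-2432 - 19) + 1367) + 236 = (-2451 + 1367) + 236 = -1084 + 236 = -848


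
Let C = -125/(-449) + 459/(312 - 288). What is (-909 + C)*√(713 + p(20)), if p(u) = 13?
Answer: -35149741*√6/3592 ≈ -23970.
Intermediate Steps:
C = 69697/3592 (C = -125*(-1/449) + 459/24 = 125/449 + 459*(1/24) = 125/449 + 153/8 = 69697/3592 ≈ 19.403)
(-909 + C)*√(713 + p(20)) = (-909 + 69697/3592)*√(713 + 13) = -35149741*√6/3592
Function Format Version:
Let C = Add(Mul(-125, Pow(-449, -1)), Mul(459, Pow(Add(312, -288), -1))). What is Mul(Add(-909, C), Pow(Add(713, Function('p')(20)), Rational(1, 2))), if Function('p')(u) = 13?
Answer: Mul(Rational(-35149741, 3592), Pow(6, Rational(1, 2))) ≈ -23970.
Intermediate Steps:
C = Rational(69697, 3592) (C = Add(Mul(-125, Rational(-1, 449)), Mul(459, Pow(24, -1))) = Add(Rational(125, 449), Mul(459, Rational(1, 24))) = Add(Rational(125, 449), Rational(153, 8)) = Rational(69697, 3592) ≈ 19.403)
Mul(Add(-909, C), Pow(Add(713, Function('p')(20)), Rational(1, 2))) = Mul(Add(-909, Rational(69697, 3592)), Pow(Add(713, 13), Rational(1, 2))) = Mul(Rational(-3195431, 3592), Pow(726, Rational(1, 2))) = Mul(Rational(-3195431, 3592), Mul(11, Pow(6, Rational(1, 2)))) = Mul(Rational(-35149741, 3592), Pow(6, Rational(1, 2)))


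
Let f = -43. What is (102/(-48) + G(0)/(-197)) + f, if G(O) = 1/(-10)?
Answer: -355581/7880 ≈ -45.125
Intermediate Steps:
G(O) = -⅒
(102/(-48) + G(0)/(-197)) + f = (102/(-48) - ⅒/(-197)) - 43 = (102*(-1/48) - ⅒*(-1/197)) - 43 = (-17/8 + 1/1970) - 43 = -16741/7880 - 43 = -355581/7880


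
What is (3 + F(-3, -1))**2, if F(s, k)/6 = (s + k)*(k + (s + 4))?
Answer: 9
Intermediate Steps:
F(s, k) = 6*(k + s)*(4 + k + s) (F(s, k) = 6*((s + k)*(k + (s + 4))) = 6*((k + s)*(k + (4 + s))) = 6*((k + s)*(4 + k + s)) = 6*(k + s)*(4 + k + s))
(3 + F(-3, -1))**2 = (3 + (6*(-1)**2 + 6*(-3)**2 + 24*(-1) + 24*(-3) + 12*(-1)*(-3)))**2 = (3 + (6*1 + 6*9 - 24 - 72 + 36))**2 = (3 + (6 + 54 - 24 - 72 + 36))**2 = (3 + 0)**2 = 3**2 = 9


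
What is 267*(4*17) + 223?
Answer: 18379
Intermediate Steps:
267*(4*17) + 223 = 267*68 + 223 = 18156 + 223 = 18379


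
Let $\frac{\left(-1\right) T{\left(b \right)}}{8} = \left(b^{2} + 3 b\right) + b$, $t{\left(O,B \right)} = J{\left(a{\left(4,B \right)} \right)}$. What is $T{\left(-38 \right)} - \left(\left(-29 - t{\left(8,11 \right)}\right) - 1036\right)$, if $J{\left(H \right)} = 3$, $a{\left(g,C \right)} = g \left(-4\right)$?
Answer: $-9268$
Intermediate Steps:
$a{\left(g,C \right)} = - 4 g$
$t{\left(O,B \right)} = 3$
$T{\left(b \right)} = - 32 b - 8 b^{2}$ ($T{\left(b \right)} = - 8 \left(\left(b^{2} + 3 b\right) + b\right) = - 8 \left(b^{2} + 4 b\right) = - 32 b - 8 b^{2}$)
$T{\left(-38 \right)} - \left(\left(-29 - t{\left(8,11 \right)}\right) - 1036\right) = \left(-8\right) \left(-38\right) \left(4 - 38\right) - \left(\left(-29 - 3\right) - 1036\right) = \left(-8\right) \left(-38\right) \left(-34\right) - \left(\left(-29 - 3\right) - 1036\right) = -10336 - \left(-32 - 1036\right) = -10336 - -1068 = -10336 + 1068 = -9268$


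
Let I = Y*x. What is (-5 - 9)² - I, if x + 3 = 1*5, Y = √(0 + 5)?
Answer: 196 - 2*√5 ≈ 191.53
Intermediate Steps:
Y = √5 ≈ 2.2361
x = 2 (x = -3 + 1*5 = -3 + 5 = 2)
I = 2*√5 (I = √5*2 = 2*√5 ≈ 4.4721)
(-5 - 9)² - I = (-5 - 9)² - 2*√5 = (-14)² - 2*√5 = 196 - 2*√5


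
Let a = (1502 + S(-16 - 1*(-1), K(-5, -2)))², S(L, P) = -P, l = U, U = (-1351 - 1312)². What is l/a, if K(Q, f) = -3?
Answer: 7091569/2265025 ≈ 3.1309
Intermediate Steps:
U = 7091569 (U = (-2663)² = 7091569)
l = 7091569
a = 2265025 (a = (1502 - 1*(-3))² = (1502 + 3)² = 1505² = 2265025)
l/a = 7091569/2265025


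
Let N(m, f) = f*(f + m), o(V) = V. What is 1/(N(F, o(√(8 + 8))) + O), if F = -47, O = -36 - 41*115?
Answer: -1/4923 ≈ -0.00020313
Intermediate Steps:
O = -4751 (O = -36 - 4715 = -4751)
1/(N(F, o(√(8 + 8))) + O) = 1/(√(8 + 8)*(√(8 + 8) - 47) - 4751) = 1/(√16*(√16 - 47) - 4751) = 1/(4*(4 - 47) - 4751) = 1/(4*(-43) - 4751) = 1/(-172 - 4751) = 1/(-4923) = -1/4923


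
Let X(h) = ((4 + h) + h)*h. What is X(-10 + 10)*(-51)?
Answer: 0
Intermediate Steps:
X(h) = h*(4 + 2*h) (X(h) = (4 + 2*h)*h = h*(4 + 2*h))
X(-10 + 10)*(-51) = (2*(-10 + 10)*(2 + (-10 + 10)))*(-51) = (2*0*(2 + 0))*(-51) = (2*0*2)*(-51) = 0*(-51) = 0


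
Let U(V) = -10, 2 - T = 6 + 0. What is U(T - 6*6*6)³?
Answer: -1000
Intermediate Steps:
T = -4 (T = 2 - (6 + 0) = 2 - 1*6 = 2 - 6 = -4)
U(T - 6*6*6)³ = (-10)³ = -1000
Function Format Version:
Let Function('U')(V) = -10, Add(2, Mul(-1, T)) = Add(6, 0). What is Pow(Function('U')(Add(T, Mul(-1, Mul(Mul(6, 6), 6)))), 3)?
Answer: -1000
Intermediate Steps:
T = -4 (T = Add(2, Mul(-1, Add(6, 0))) = Add(2, Mul(-1, 6)) = Add(2, -6) = -4)
Pow(Function('U')(Add(T, Mul(-1, Mul(Mul(6, 6), 6)))), 3) = Pow(-10, 3) = -1000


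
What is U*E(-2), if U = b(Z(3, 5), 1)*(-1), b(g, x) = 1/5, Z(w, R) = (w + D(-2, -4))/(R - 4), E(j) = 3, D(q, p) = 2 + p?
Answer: -⅗ ≈ -0.60000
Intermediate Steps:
Z(w, R) = (-2 + w)/(-4 + R) (Z(w, R) = (w + (2 - 4))/(R - 4) = (w - 2)/(-4 + R) = (-2 + w)/(-4 + R))
b(g, x) = ⅕
U = -⅕ (U = (⅕)*(-1) = -⅕ ≈ -0.20000)
U*E(-2) = -⅕*3 = -⅗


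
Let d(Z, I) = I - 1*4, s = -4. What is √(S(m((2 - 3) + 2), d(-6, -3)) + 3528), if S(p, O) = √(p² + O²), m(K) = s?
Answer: √(3528 + √65) ≈ 59.465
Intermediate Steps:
m(K) = -4
d(Z, I) = -4 + I (d(Z, I) = I - 4 = -4 + I)
S(p, O) = √(O² + p²)
√(S(m((2 - 3) + 2), d(-6, -3)) + 3528) = √(√((-4 - 3)² + (-4)²) + 3528) = √(√((-7)² + 16) + 3528) = √(√(49 + 16) + 3528) = √(√65 + 3528) = √(3528 + √65)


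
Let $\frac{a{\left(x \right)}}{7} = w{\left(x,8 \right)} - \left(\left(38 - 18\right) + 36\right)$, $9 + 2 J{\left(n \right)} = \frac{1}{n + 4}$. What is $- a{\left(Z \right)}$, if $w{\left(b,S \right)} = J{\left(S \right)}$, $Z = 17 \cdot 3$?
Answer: $\frac{10157}{24} \approx 423.21$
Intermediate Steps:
$Z = 51$
$J{\left(n \right)} = - \frac{9}{2} + \frac{1}{2 \left(4 + n\right)}$ ($J{\left(n \right)} = - \frac{9}{2} + \frac{1}{2 \left(n + 4\right)} = - \frac{9}{2} + \frac{1}{2 \left(4 + n\right)}$)
$w{\left(b,S \right)} = \frac{-35 - 9 S}{2 \left(4 + S\right)}$
$a{\left(x \right)} = - \frac{10157}{24}$ ($a{\left(x \right)} = 7 \left(\frac{-35 - 72}{2 \left(4 + 8\right)} - \left(\left(38 - 18\right) + 36\right)\right) = 7 \left(\frac{-35 - 72}{2 \cdot 12} - \left(20 + 36\right)\right) = 7 \left(\frac{1}{2} \cdot \frac{1}{12} \left(-107\right) - 56\right) = 7 \left(- \frac{107}{24} - 56\right) = 7 \left(- \frac{1451}{24}\right) = - \frac{10157}{24}$)
$- a{\left(Z \right)} = \left(-1\right) \left(- \frac{10157}{24}\right) = \frac{10157}{24}$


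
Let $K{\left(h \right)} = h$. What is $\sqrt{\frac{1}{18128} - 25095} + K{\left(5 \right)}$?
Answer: $5 + \frac{i \sqrt{515426806147}}{4532} \approx 5.0 + 158.41 i$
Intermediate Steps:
$\sqrt{\frac{1}{18128} - 25095} + K{\left(5 \right)} = \sqrt{\frac{1}{18128} - 25095} + 5 = \sqrt{- \frac{454922159}{18128}} + 5 = \frac{i \sqrt{515426806147}}{4532} + 5 = 5 + \frac{i \sqrt{515426806147}}{4532}$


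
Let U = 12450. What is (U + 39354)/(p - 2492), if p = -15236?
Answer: -12951/4432 ≈ -2.9222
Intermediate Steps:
(U + 39354)/(p - 2492) = (12450 + 39354)/(-15236 - 2492) = 51804/(-17728) = 51804*(-1/17728) = -12951/4432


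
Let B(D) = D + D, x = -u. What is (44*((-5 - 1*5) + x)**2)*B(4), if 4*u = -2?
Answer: 31768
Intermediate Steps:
u = -1/2 (u = (1/4)*(-2) = -1/2 ≈ -0.50000)
x = 1/2 (x = -1*(-1/2) = 1/2 ≈ 0.50000)
B(D) = 2*D
(44*((-5 - 1*5) + x)**2)*B(4) = (44*((-5 - 1*5) + 1/2)**2)*(2*4) = (44*((-5 - 5) + 1/2)**2)*8 = (44*(-10 + 1/2)**2)*8 = (44*(-19/2)**2)*8 = (44*(361/4))*8 = 3971*8 = 31768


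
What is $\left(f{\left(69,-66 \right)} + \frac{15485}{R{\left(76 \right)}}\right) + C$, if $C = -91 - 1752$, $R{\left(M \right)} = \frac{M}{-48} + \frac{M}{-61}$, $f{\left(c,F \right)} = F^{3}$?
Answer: $- \frac{32134531}{109} \approx -2.9481 \cdot 10^{5}$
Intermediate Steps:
$R{\left(M \right)} = - \frac{109 M}{2928}$ ($R{\left(M \right)} = M \left(- \frac{1}{48}\right) + M \left(- \frac{1}{61}\right) = - \frac{M}{48} - \frac{M}{61} = - \frac{109 M}{2928}$)
$C = -1843$ ($C = -91 - 1752 = -1843$)
$\left(f{\left(69,-66 \right)} + \frac{15485}{R{\left(76 \right)}}\right) + C = \left(\left(-66\right)^{3} + \frac{15485}{\left(- \frac{109}{2928}\right) 76}\right) - 1843 = \left(-287496 + \frac{15485}{- \frac{2071}{732}}\right) - 1843 = \left(-287496 + 15485 \left(- \frac{732}{2071}\right)\right) - 1843 = \left(-287496 - \frac{596580}{109}\right) - 1843 = - \frac{31933644}{109} - 1843 = - \frac{32134531}{109}$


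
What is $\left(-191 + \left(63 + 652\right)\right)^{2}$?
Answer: $274576$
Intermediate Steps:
$\left(-191 + \left(63 + 652\right)\right)^{2} = \left(-191 + 715\right)^{2} = 524^{2} = 274576$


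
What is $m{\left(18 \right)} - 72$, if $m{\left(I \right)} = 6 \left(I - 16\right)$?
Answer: $-60$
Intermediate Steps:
$m{\left(I \right)} = -96 + 6 I$ ($m{\left(I \right)} = 6 \left(-16 + I\right) = -96 + 6 I$)
$m{\left(18 \right)} - 72 = \left(-96 + 6 \cdot 18\right) - 72 = \left(-96 + 108\right) - 72 = 12 - 72 = -60$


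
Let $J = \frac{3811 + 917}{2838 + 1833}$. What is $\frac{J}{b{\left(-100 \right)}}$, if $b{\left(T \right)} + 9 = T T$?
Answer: $\frac{1576}{15555987} \approx 0.00010131$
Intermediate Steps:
$b{\left(T \right)} = -9 + T^{2}$ ($b{\left(T \right)} = -9 + T T = -9 + T^{2}$)
$J = \frac{1576}{1557}$ ($J = \frac{4728}{4671} = 4728 \cdot \frac{1}{4671} = \frac{1576}{1557} \approx 1.0122$)
$\frac{J}{b{\left(-100 \right)}} = \frac{1576}{1557 \left(-9 + \left(-100\right)^{2}\right)} = \frac{1576}{1557 \left(-9 + 10000\right)} = \frac{1576}{1557 \cdot 9991} = \frac{1576}{1557} \cdot \frac{1}{9991} = \frac{1576}{15555987}$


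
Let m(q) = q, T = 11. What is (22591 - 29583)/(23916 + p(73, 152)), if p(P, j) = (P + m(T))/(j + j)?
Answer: -531392/1817637 ≈ -0.29235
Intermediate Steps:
p(P, j) = (11 + P)/(2*j) (p(P, j) = (P + 11)/(j + j) = (11 + P)/((2*j)) = (11 + P)*(1/(2*j)) = (11 + P)/(2*j))
(22591 - 29583)/(23916 + p(73, 152)) = (22591 - 29583)/(23916 + (1/2)*(11 + 73)/152) = -6992/(23916 + (1/2)*(1/152)*84) = -6992/(23916 + 21/76) = -6992/1817637/76 = -6992*76/1817637 = -531392/1817637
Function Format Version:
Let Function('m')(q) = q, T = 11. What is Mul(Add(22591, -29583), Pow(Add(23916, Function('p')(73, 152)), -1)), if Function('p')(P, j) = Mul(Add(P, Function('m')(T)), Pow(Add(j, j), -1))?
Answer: Rational(-531392, 1817637) ≈ -0.29235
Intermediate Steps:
Function('p')(P, j) = Mul(Rational(1, 2), Pow(j, -1), Add(11, P)) (Function('p')(P, j) = Mul(Add(P, 11), Pow(Add(j, j), -1)) = Mul(Add(11, P), Pow(Mul(2, j), -1)) = Mul(Add(11, P), Mul(Rational(1, 2), Pow(j, -1))) = Mul(Rational(1, 2), Pow(j, -1), Add(11, P)))
Mul(Add(22591, -29583), Pow(Add(23916, Function('p')(73, 152)), -1)) = Mul(Add(22591, -29583), Pow(Add(23916, Mul(Rational(1, 2), Pow(152, -1), Add(11, 73))), -1)) = Mul(-6992, Pow(Add(23916, Mul(Rational(1, 2), Rational(1, 152), 84)), -1)) = Mul(-6992, Pow(Add(23916, Rational(21, 76)), -1)) = Mul(-6992, Pow(Rational(1817637, 76), -1)) = Mul(-6992, Rational(76, 1817637)) = Rational(-531392, 1817637)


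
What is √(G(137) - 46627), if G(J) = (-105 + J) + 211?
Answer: 4*I*√2899 ≈ 215.37*I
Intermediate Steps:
G(J) = 106 + J
√(G(137) - 46627) = √((106 + 137) - 46627) = √(243 - 46627) = √(-46384) = 4*I*√2899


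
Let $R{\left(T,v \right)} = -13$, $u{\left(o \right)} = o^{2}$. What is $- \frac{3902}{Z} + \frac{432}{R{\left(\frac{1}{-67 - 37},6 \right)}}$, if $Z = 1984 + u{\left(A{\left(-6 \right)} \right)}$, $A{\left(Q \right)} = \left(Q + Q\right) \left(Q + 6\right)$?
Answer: $- \frac{453907}{12896} \approx -35.198$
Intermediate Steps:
$A{\left(Q \right)} = 2 Q \left(6 + Q\right)$
$Z = 1984$ ($Z = 1984 + \left(2 \left(-6\right) \left(6 - 6\right)\right)^{2} = 1984 + \left(2 \left(-6\right) 0\right)^{2} = 1984 + 0^{2} = 1984 + 0 = 1984$)
$- \frac{3902}{Z} + \frac{432}{R{\left(\frac{1}{-67 - 37},6 \right)}} = - \frac{3902}{1984} + \frac{432}{-13} = \left(-3902\right) \frac{1}{1984} + 432 \left(- \frac{1}{13}\right) = - \frac{1951}{992} - \frac{432}{13} = - \frac{453907}{12896}$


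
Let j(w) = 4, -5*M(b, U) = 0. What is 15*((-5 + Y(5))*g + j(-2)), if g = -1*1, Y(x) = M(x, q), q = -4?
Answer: 135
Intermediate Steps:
M(b, U) = 0 (M(b, U) = -⅕*0 = 0)
Y(x) = 0
g = -1
15*((-5 + Y(5))*g + j(-2)) = 15*((-5 + 0)*(-1) + 4) = 15*(-5*(-1) + 4) = 15*(5 + 4) = 15*9 = 135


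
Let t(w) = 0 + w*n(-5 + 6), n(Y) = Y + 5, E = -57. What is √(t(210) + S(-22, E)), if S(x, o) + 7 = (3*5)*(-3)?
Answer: 2*√302 ≈ 34.756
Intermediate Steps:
S(x, o) = -52 (S(x, o) = -7 + (3*5)*(-3) = -7 + 15*(-3) = -7 - 45 = -52)
n(Y) = 5 + Y
t(w) = 6*w (t(w) = 0 + w*(5 + (-5 + 6)) = 0 + w*(5 + 1) = 0 + w*6 = 0 + 6*w = 6*w)
√(t(210) + S(-22, E)) = √(6*210 - 52) = √(1260 - 52) = √1208 = 2*√302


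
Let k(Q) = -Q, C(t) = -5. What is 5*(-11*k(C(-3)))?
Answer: -275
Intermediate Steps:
5*(-11*k(C(-3))) = 5*(-(-11)*(-5)) = 5*(-11*5) = 5*(-55) = -275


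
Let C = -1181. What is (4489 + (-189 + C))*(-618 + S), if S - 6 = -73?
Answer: -2136515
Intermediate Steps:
S = -67 (S = 6 - 73 = -67)
(4489 + (-189 + C))*(-618 + S) = (4489 + (-189 - 1181))*(-618 - 67) = (4489 - 1370)*(-685) = 3119*(-685) = -2136515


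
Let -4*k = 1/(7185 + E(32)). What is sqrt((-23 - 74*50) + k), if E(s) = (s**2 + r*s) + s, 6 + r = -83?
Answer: I*sqrt(433125619901)/10786 ≈ 61.016*I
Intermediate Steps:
r = -89 (r = -6 - 83 = -89)
E(s) = s**2 - 88*s (E(s) = (s**2 - 89*s) + s = s**2 - 88*s)
k = -1/21572 (k = -1/(4*(7185 + 32*(-88 + 32))) = -1/(4*(7185 + 32*(-56))) = -1/(4*(7185 - 1792)) = -1/4/5393 = -1/4*1/5393 = -1/21572 ≈ -4.6356e-5)
sqrt((-23 - 74*50) + k) = sqrt((-23 - 74*50) - 1/21572) = sqrt((-23 - 3700) - 1/21572) = sqrt(-3723 - 1/21572) = sqrt(-80312557/21572) = I*sqrt(433125619901)/10786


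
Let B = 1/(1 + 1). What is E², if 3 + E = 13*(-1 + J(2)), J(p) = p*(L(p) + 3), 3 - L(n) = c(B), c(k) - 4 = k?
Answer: 529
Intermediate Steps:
B = ½ (B = 1/2 = ½ ≈ 0.50000)
c(k) = 4 + k
L(n) = -3/2 (L(n) = 3 - (4 + ½) = 3 - 1*9/2 = 3 - 9/2 = -3/2)
J(p) = 3*p/2 (J(p) = p*(-3/2 + 3) = p*(3/2) = 3*p/2)
E = 23 (E = -3 + 13*(-1 + (3/2)*2) = -3 + 13*(-1 + 3) = -3 + 13*2 = -3 + 26 = 23)
E² = 23² = 529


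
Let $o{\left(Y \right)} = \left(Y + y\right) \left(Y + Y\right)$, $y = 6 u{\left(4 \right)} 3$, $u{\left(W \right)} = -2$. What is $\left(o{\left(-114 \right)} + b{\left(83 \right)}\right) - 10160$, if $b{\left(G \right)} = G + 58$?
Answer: $24181$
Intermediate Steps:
$y = -36$ ($y = 6 \left(-2\right) 3 = \left(-12\right) 3 = -36$)
$b{\left(G \right)} = 58 + G$
$o{\left(Y \right)} = 2 Y \left(-36 + Y\right)$ ($o{\left(Y \right)} = \left(Y - 36\right) \left(Y + Y\right) = \left(-36 + Y\right) 2 Y = 2 Y \left(-36 + Y\right)$)
$\left(o{\left(-114 \right)} + b{\left(83 \right)}\right) - 10160 = \left(2 \left(-114\right) \left(-36 - 114\right) + \left(58 + 83\right)\right) - 10160 = \left(2 \left(-114\right) \left(-150\right) + 141\right) - 10160 = \left(34200 + 141\right) - 10160 = 34341 - 10160 = 24181$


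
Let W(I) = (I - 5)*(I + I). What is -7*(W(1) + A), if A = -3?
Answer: 77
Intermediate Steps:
W(I) = 2*I*(-5 + I) (W(I) = (-5 + I)*(2*I) = 2*I*(-5 + I))
-7*(W(1) + A) = -7*(2*1*(-5 + 1) - 3) = -7*(2*1*(-4) - 3) = -7*(-8 - 3) = -7*(-11) = 77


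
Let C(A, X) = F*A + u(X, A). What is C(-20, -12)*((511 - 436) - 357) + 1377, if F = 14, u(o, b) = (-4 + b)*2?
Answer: 93873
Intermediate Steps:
u(o, b) = -8 + 2*b
C(A, X) = -8 + 16*A (C(A, X) = 14*A + (-8 + 2*A) = -8 + 16*A)
C(-20, -12)*((511 - 436) - 357) + 1377 = (-8 + 16*(-20))*((511 - 436) - 357) + 1377 = (-8 - 320)*(75 - 357) + 1377 = -328*(-282) + 1377 = 92496 + 1377 = 93873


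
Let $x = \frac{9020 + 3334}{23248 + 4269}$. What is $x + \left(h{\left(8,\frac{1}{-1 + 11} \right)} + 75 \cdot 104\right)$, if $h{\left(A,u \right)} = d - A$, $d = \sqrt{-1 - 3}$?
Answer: $\frac{214424818}{27517} + 2 i \approx 7792.4 + 2.0 i$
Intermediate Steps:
$x = \frac{12354}{27517} \approx 0.44896$
$d = 2 i$ ($d = \sqrt{-4} = 2 i \approx 2.0 i$)
$h{\left(A,u \right)} = - A + 2 i$ ($h{\left(A,u \right)} = 2 i - A = - A + 2 i$)
$x + \left(h{\left(8,\frac{1}{-1 + 11} \right)} + 75 \cdot 104\right) = \frac{12354}{27517} + \left(\left(\left(-1\right) 8 + 2 i\right) + 75 \cdot 104\right) = \frac{12354}{27517} + \left(\left(-8 + 2 i\right) + 7800\right) = \frac{12354}{27517} + \left(7792 + 2 i\right) = \frac{214424818}{27517} + 2 i$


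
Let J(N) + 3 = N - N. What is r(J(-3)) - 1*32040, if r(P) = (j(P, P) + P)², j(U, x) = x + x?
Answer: -31959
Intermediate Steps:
j(U, x) = 2*x
J(N) = -3 (J(N) = -3 + (N - N) = -3 + 0 = -3)
r(P) = 9*P² (r(P) = (2*P + P)² = (3*P)² = 9*P²)
r(J(-3)) - 1*32040 = 9*(-3)² - 1*32040 = 9*9 - 32040 = 81 - 32040 = -31959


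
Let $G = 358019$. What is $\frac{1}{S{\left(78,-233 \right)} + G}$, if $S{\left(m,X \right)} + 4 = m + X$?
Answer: $\frac{1}{357860} \approx 2.7944 \cdot 10^{-6}$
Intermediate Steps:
$S{\left(m,X \right)} = -4 + X + m$ ($S{\left(m,X \right)} = -4 + \left(m + X\right) = -4 + \left(X + m\right) = -4 + X + m$)
$\frac{1}{S{\left(78,-233 \right)} + G} = \frac{1}{\left(-4 - 233 + 78\right) + 358019} = \frac{1}{-159 + 358019} = \frac{1}{357860}$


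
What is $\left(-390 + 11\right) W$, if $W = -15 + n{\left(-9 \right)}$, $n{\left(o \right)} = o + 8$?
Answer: $6064$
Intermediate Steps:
$n{\left(o \right)} = 8 + o$
$W = -16$ ($W = -15 + \left(8 - 9\right) = -15 - 1 = -16$)
$\left(-390 + 11\right) W = \left(-390 + 11\right) \left(-16\right) = \left(-379\right) \left(-16\right) = 6064$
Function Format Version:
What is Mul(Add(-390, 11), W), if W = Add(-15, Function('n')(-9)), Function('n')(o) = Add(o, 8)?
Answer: 6064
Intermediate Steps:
Function('n')(o) = Add(8, o)
W = -16 (W = Add(-15, Add(8, -9)) = Add(-15, -1) = -16)
Mul(Add(-390, 11), W) = Mul(Add(-390, 11), -16) = Mul(-379, -16) = 6064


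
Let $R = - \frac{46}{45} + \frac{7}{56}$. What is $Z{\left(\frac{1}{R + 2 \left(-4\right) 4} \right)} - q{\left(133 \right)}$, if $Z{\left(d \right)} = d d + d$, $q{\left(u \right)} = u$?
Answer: $- \frac{18658268197}{140256649} \approx -133.03$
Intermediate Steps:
$R = - \frac{323}{360}$ ($R = \left(-46\right) \frac{1}{45} + 7 \cdot \frac{1}{56} = - \frac{46}{45} + \frac{1}{8} = - \frac{323}{360} \approx -0.89722$)
$Z{\left(d \right)} = d + d^{2}$ ($Z{\left(d \right)} = d^{2} + d = d + d^{2}$)
$Z{\left(\frac{1}{R + 2 \left(-4\right) 4} \right)} - q{\left(133 \right)} = \frac{1 + \frac{1}{- \frac{323}{360} + 2 \left(-4\right) 4}}{- \frac{323}{360} + 2 \left(-4\right) 4} - 133 = \frac{1 + \frac{1}{- \frac{323}{360} - 32}}{- \frac{323}{360} - 32} - 133 = \frac{1 + \frac{1}{- \frac{11843}{360}}}{- \frac{11843}{360}} - 133 = - \frac{360 \left(1 - \frac{360}{11843}\right)}{11843} - 133 = \left(- \frac{360}{11843}\right) \frac{11483}{11843} - 133 = - \frac{4133880}{140256649} - 133 = - \frac{18658268197}{140256649}$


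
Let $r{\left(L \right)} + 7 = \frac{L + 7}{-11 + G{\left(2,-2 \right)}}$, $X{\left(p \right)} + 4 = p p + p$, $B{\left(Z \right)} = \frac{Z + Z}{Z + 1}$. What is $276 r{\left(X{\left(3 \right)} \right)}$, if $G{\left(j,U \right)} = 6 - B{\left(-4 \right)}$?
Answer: $-2472$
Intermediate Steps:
$B{\left(Z \right)} = \frac{2 Z}{1 + Z}$
$G{\left(j,U \right)} = \frac{10}{3}$ ($G{\left(j,U \right)} = 6 - 2 \left(-4\right) \frac{1}{1 - 4} = 6 - 2 \left(-4\right) \frac{1}{-3} = 6 - 2 \left(-4\right) \left(- \frac{1}{3}\right) = 6 - \frac{8}{3} = \frac{10}{3}$)
$X{\left(p \right)} = -4 + p + p^{2}$ ($X{\left(p \right)} = -4 + \left(p p + p\right) = -4 + \left(p^{2} + p\right) = -4 + \left(p + p^{2}\right) = -4 + p + p^{2}$)
$r{\left(L \right)} = - \frac{182}{23} - \frac{3 L}{23}$ ($r{\left(L \right)} = -7 + \frac{L + 7}{-11 + \frac{10}{3}} = -7 + \frac{7 + L}{- \frac{23}{3}} = -7 + \left(7 + L\right) \left(- \frac{3}{23}\right) = -7 - \left(\frac{21}{23} + \frac{3 L}{23}\right) = - \frac{182}{23} - \frac{3 L}{23}$)
$276 r{\left(X{\left(3 \right)} \right)} = 276 \left(- \frac{182}{23} - \frac{3 \left(-4 + 3 + 3^{2}\right)}{23}\right) = 276 \left(- \frac{182}{23} - \frac{3 \left(-4 + 3 + 9\right)}{23}\right) = 276 \left(- \frac{182}{23} - \frac{24}{23}\right) = 276 \left(- \frac{206}{23}\right) = -2472$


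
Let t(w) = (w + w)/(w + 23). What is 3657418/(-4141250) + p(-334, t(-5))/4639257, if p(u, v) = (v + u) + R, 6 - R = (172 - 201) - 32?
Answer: -10908520761131/12350779104375 ≈ -0.88323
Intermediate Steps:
R = 67 (R = 6 - ((172 - 201) - 32) = 6 - (-29 - 32) = 6 - 1*(-61) = 6 + 61 = 67)
t(w) = 2*w/(23 + w) (t(w) = (2*w)/(23 + w) = 2*w/(23 + w))
p(u, v) = 67 + u + v (p(u, v) = (v + u) + 67 = (u + v) + 67 = 67 + u + v)
3657418/(-4141250) + p(-334, t(-5))/4639257 = 3657418/(-4141250) + (67 - 334 + 2*(-5)/(23 - 5))/4639257 = 3657418*(-1/4141250) + (67 - 334 + 2*(-5)/18)*(1/4639257) = -1828709/2070625 + (67 - 334 + 2*(-5)*(1/18))*(1/4639257) = -1828709/2070625 + (67 - 334 - 5/9)*(1/4639257) = -1828709/2070625 - 2408/9*1/4639257 = -1828709/2070625 - 344/5964759 = -10908520761131/12350779104375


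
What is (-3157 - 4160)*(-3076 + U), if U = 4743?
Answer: -12197439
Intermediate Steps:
(-3157 - 4160)*(-3076 + U) = (-3157 - 4160)*(-3076 + 4743) = -7317*1667 = -12197439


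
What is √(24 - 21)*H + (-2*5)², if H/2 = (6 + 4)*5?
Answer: 100 + 100*√3 ≈ 273.21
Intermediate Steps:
H = 100 (H = 2*((6 + 4)*5) = 2*(10*5) = 2*50 = 100)
√(24 - 21)*H + (-2*5)² = √(24 - 21)*100 + (-2*5)² = √3*100 + (-10)² = 100*√3 + 100 = 100 + 100*√3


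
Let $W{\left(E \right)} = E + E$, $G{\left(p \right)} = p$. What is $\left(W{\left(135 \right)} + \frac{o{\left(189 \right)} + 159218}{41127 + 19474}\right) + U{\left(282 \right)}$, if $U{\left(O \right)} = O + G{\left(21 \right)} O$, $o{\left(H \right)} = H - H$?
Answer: $\frac{392490092}{60601} \approx 6476.6$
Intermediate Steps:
$W{\left(E \right)} = 2 E$
$o{\left(H \right)} = 0$
$U{\left(O \right)} = 22 O$ ($U{\left(O \right)} = O + 21 O = 22 O$)
$\left(W{\left(135 \right)} + \frac{o{\left(189 \right)} + 159218}{41127 + 19474}\right) + U{\left(282 \right)} = \left(2 \cdot 135 + \frac{0 + 159218}{41127 + 19474}\right) + 22 \cdot 282 = \left(270 + \frac{159218}{60601}\right) + 6204 = \frac{16521488}{60601} + 6204 = \frac{392490092}{60601}$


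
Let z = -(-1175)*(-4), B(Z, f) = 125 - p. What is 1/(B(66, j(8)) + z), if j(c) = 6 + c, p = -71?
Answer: -1/4504 ≈ -0.00022202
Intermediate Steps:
B(Z, f) = 196 (B(Z, f) = 125 - 1*(-71) = 125 + 71 = 196)
z = -4700 (z = -235*20 = -4700)
1/(B(66, j(8)) + z) = 1/(196 - 4700) = 1/(-4504) = -1/4504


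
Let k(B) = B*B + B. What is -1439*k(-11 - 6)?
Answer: -391408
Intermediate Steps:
k(B) = B + B**2 (k(B) = B**2 + B = B + B**2)
-1439*k(-11 - 6) = -1439*(-11 - 6)*(1 + (-11 - 6)) = -(-24463)*(1 - 17) = -(-24463)*(-16) = -1439*272 = -391408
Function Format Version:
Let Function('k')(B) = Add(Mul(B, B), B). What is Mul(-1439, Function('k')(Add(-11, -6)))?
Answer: -391408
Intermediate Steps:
Function('k')(B) = Add(B, Pow(B, 2)) (Function('k')(B) = Add(Pow(B, 2), B) = Add(B, Pow(B, 2)))
Mul(-1439, Function('k')(Add(-11, -6))) = Mul(-1439, Mul(Add(-11, -6), Add(1, Add(-11, -6)))) = Mul(-1439, Mul(-17, Add(1, -17))) = Mul(-1439, Mul(-17, -16)) = Mul(-1439, 272) = -391408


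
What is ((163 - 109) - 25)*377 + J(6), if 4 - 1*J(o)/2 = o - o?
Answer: 10941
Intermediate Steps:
J(o) = 8 (J(o) = 8 - 2*(o - o) = 8 - 2*0 = 8 + 0 = 8)
((163 - 109) - 25)*377 + J(6) = ((163 - 109) - 25)*377 + 8 = (54 - 25)*377 + 8 = 29*377 + 8 = 10933 + 8 = 10941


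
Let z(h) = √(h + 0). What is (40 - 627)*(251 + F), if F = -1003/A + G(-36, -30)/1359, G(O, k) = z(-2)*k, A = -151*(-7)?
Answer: -155146448/1057 + 5870*I*√2/453 ≈ -1.4678e+5 + 18.325*I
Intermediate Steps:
z(h) = √h
A = 1057
G(O, k) = I*k*√2 (G(O, k) = √(-2)*k = (I*√2)*k = I*k*√2)
F = -1003/1057 - 10*I*√2/453 (F = -1003/1057 + (I*(-30)*√2)/1359 = -1003*1/1057 - 30*I*√2*(1/1359) = -1003/1057 - 10*I*√2/453 ≈ -0.94891 - 0.031219*I)
(40 - 627)*(251 + F) = (40 - 627)*(251 + (-1003/1057 - 10*I*√2/453)) = -587*(264304/1057 - 10*I*√2/453) = -155146448/1057 + 5870*I*√2/453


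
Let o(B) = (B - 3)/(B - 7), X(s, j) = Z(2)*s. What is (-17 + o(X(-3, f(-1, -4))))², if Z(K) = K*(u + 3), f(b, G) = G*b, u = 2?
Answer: 355216/1369 ≈ 259.47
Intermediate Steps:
Z(K) = 5*K (Z(K) = K*(2 + 3) = K*5 = 5*K)
X(s, j) = 10*s (X(s, j) = (5*2)*s = 10*s)
o(B) = (-3 + B)/(-7 + B)
(-17 + o(X(-3, f(-1, -4))))² = (-17 + (-3 + 10*(-3))/(-7 + 10*(-3)))² = (-17 + (-3 - 30)/(-7 - 30))² = (-17 - 33/(-37))² = (-17 - 1/37*(-33))² = (-17 + 33/37)² = (-596/37)² = 355216/1369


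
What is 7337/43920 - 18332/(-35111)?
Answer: 1062750847/1542075120 ≈ 0.68917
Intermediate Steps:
7337/43920 - 18332/(-35111) = 7337*(1/43920) - 18332*(-1/35111) = 7337/43920 + 18332/35111 = 1062750847/1542075120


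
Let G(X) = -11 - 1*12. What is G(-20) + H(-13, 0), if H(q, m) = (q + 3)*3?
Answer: -53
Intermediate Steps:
H(q, m) = 9 + 3*q (H(q, m) = (3 + q)*3 = 9 + 3*q)
G(X) = -23 (G(X) = -11 - 12 = -23)
G(-20) + H(-13, 0) = -23 + (9 + 3*(-13)) = -23 + (9 - 39) = -23 - 30 = -53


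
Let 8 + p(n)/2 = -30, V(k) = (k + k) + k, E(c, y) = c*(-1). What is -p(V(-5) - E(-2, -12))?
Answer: 76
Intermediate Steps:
E(c, y) = -c
V(k) = 3*k (V(k) = 2*k + k = 3*k)
p(n) = -76 (p(n) = -16 + 2*(-30) = -16 - 60 = -76)
-p(V(-5) - E(-2, -12)) = -1*(-76) = 76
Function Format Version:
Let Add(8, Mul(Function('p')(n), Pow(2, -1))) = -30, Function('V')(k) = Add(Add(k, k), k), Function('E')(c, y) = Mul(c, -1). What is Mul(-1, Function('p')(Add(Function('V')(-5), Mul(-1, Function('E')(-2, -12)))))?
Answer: 76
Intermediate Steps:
Function('E')(c, y) = Mul(-1, c)
Function('V')(k) = Mul(3, k) (Function('V')(k) = Add(Mul(2, k), k) = Mul(3, k))
Function('p')(n) = -76 (Function('p')(n) = Add(-16, Mul(2, -30)) = Add(-16, -60) = -76)
Mul(-1, Function('p')(Add(Function('V')(-5), Mul(-1, Function('E')(-2, -12))))) = Mul(-1, -76) = 76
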